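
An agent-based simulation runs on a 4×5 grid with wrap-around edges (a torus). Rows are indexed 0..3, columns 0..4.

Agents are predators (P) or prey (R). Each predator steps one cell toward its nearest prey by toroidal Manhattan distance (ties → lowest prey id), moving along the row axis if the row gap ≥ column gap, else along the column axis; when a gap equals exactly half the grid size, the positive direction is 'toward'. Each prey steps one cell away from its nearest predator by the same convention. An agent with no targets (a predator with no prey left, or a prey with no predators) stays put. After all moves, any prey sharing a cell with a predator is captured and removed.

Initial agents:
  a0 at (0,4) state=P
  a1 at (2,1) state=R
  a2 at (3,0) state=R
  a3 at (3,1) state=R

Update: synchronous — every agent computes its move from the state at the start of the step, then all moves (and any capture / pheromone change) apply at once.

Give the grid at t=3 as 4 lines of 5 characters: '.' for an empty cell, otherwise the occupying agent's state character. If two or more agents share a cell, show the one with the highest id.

t=1: a0@(3,4):P a1@(1,1):R a2@(2,0):R a3@(3,2):R
t=2: a0@(2,4):P a1@(0,1):R a2@(1,0):R a3@(3,1):R
t=3: a0@(1,4):P a1@(3,1):R a2@(0,0):R a3@(3,2):R

R....
....P
.....
.RR..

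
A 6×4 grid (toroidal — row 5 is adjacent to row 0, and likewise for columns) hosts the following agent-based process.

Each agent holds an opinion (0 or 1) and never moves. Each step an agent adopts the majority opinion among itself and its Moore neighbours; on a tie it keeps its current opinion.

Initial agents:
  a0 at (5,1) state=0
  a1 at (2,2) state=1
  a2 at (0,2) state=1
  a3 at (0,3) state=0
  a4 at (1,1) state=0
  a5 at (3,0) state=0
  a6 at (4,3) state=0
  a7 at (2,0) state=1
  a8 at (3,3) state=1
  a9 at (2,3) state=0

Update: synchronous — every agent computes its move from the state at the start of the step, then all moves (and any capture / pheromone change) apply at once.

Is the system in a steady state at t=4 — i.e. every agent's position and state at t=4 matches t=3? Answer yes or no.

t=1: a0@(5,1):0 a1@(2,2):1 a2@(0,2):0 a3@(0,3):0 a4@(1,1):1 a5@(3,0):0 a6@(4,3):0 a7@(2,0):0 a8@(3,3):1 a9@(2,3):1
t=2: a0@(5,1):0 a1@(2,2):1 a2@(0,2):0 a3@(0,3):0 a4@(1,1):1 a5@(3,0):0 a6@(4,3):0 a7@(2,0):1 a8@(3,3):1 a9@(2,3):1
t=3: a0@(5,1):0 a1@(2,2):1 a2@(0,2):0 a3@(0,3):0 a4@(1,1):1 a5@(3,0):1 a6@(4,3):0 a7@(2,0):1 a8@(3,3):1 a9@(2,3):1
t=4: a0@(5,1):0 a1@(2,2):1 a2@(0,2):0 a3@(0,3):0 a4@(1,1):1 a5@(3,0):1 a6@(4,3):1 a7@(2,0):1 a8@(3,3):1 a9@(2,3):1

no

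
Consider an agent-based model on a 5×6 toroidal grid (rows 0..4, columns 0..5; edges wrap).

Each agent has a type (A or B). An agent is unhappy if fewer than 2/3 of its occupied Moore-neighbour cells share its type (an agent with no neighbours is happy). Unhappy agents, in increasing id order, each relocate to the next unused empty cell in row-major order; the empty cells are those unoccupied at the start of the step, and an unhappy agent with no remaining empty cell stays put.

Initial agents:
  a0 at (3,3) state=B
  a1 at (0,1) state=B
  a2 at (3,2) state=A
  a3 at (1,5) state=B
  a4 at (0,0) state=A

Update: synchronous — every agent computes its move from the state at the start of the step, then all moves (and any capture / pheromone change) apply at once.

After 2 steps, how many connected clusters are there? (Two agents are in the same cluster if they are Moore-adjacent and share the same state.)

2

t=1: a0@(0,2):B a1@(0,3):B a2@(0,4):A a3@(0,5):B a4@(1,0):A
t=2: a0@(0,2):B a1@(0,0):B a2@(0,1):A a3@(1,1):B a4@(1,2):A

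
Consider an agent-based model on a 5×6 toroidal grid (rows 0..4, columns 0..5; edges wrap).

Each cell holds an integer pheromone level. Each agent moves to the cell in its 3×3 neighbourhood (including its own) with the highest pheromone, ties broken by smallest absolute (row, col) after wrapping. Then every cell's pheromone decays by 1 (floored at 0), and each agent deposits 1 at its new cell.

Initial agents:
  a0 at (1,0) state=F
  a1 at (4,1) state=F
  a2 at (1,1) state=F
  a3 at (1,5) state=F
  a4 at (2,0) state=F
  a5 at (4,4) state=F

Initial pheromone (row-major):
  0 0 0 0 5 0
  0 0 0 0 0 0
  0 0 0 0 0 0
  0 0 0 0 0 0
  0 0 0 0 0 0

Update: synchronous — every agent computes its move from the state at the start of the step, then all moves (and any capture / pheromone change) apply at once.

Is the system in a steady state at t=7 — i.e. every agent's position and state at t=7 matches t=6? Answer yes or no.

yes

t=1: a0@(0,0) a1@(0,0) a2@(0,0) a3@(0,4) a4@(1,0) a5@(0,4) | pheromone: 3 0 0 0 6 0 / 1 0 0 0 0 0 / 0 0 0 0 0 0 / 0 0 0 0 0 0 / 0 0 0 0 0 0
t=2: a0@(0,0) a1@(0,0) a2@(0,0) a3@(0,4) a4@(0,0) a5@(0,4) | pheromone: 6 0 0 0 7 0 / 0 0 0 0 0 0 / 0 0 0 0 0 0 / 0 0 0 0 0 0 / 0 0 0 0 0 0
t=3: a0@(0,0) a1@(0,0) a2@(0,0) a3@(0,4) a4@(0,0) a5@(0,4) | pheromone: 9 0 0 0 8 0 / 0 0 0 0 0 0 / 0 0 0 0 0 0 / 0 0 0 0 0 0 / 0 0 0 0 0 0
t=4: a0@(0,0) a1@(0,0) a2@(0,0) a3@(0,4) a4@(0,0) a5@(0,4) | pheromone: 12 0 0 0 9 0 / 0 0 0 0 0 0 / 0 0 0 0 0 0 / 0 0 0 0 0 0 / 0 0 0 0 0 0
t=5: a0@(0,0) a1@(0,0) a2@(0,0) a3@(0,4) a4@(0,0) a5@(0,4) | pheromone: 15 0 0 0 10 0 / 0 0 0 0 0 0 / 0 0 0 0 0 0 / 0 0 0 0 0 0 / 0 0 0 0 0 0
t=6: a0@(0,0) a1@(0,0) a2@(0,0) a3@(0,4) a4@(0,0) a5@(0,4) | pheromone: 18 0 0 0 11 0 / 0 0 0 0 0 0 / 0 0 0 0 0 0 / 0 0 0 0 0 0 / 0 0 0 0 0 0
t=7: a0@(0,0) a1@(0,0) a2@(0,0) a3@(0,4) a4@(0,0) a5@(0,4) | pheromone: 21 0 0 0 12 0 / 0 0 0 0 0 0 / 0 0 0 0 0 0 / 0 0 0 0 0 0 / 0 0 0 0 0 0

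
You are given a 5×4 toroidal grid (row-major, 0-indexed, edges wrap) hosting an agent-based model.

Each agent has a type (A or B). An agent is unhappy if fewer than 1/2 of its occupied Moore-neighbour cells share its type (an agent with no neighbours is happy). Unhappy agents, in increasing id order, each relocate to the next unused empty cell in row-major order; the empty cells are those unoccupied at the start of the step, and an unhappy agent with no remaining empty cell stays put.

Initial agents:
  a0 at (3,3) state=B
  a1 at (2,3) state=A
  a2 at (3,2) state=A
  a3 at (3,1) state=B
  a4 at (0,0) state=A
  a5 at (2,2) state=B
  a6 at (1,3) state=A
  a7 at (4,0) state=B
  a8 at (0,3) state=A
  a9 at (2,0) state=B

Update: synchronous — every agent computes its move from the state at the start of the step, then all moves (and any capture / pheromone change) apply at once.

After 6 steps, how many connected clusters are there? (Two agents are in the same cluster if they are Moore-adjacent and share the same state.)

t=1: a0@(3,3):B a1@(0,1):A a2@(0,2):A a3@(3,1):B a4@(0,0):A a5@(1,0):B a6@(1,3):A a7@(4,0):B a8@(0,3):A a9@(2,0):B
t=2: a0@(3,3):B a1@(0,1):A a2@(0,2):A a3@(3,1):B a4@(0,0):A a5@(1,1):B a6@(1,3):A a7@(1,2):B a8@(0,3):A a9@(2,0):B
t=3: a0@(3,3):B a1@(0,1):A a2@(0,2):A a3@(3,1):B a4@(0,0):A a5@(1,0):B a6@(1,3):A a7@(2,1):B a8@(0,3):A a9@(2,0):B
t=4: a0@(3,3):B a1@(0,1):A a2@(0,2):A a3@(3,1):B a4@(0,0):A a5@(1,1):B a6@(1,3):A a7@(2,1):B a8@(0,3):A a9@(2,0):B
t=5: a0@(3,3):B a1@(0,1):A a2@(0,2):A a3@(3,1):B a4@(0,0):A a5@(1,0):B a6@(1,3):A a7@(2,1):B a8@(0,3):A a9@(2,0):B
t=6: a0@(3,3):B a1@(0,1):A a2@(0,2):A a3@(3,1):B a4@(0,0):A a5@(1,1):B a6@(1,3):A a7@(2,1):B a8@(0,3):A a9@(2,0):B

2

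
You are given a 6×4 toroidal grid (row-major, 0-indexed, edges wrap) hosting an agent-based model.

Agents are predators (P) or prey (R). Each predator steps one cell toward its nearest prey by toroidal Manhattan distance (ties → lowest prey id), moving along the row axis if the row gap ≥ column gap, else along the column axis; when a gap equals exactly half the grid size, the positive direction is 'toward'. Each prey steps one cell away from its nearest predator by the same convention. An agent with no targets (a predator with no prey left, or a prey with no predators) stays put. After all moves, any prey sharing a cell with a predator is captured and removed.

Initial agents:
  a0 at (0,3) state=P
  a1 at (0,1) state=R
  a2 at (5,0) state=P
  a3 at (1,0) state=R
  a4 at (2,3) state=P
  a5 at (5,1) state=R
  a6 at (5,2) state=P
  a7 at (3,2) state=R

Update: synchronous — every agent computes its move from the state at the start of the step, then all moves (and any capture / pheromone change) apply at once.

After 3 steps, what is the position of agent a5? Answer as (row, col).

t=1: a0@(0,0):P a2@(5,1):P a3@(2,0):R a4@(1,3):P a5@(5,2):R a6@(5,1):P a7@(4,2):R
t=2: a0@(1,0):P a2@(5,2):P a3@(3,0):R a4@(2,3):P a5@(5,3):R a6@(5,2):P a7@(3,2):R
t=3: a0@(2,0):P a2@(5,3):P a3@(4,0):R a4@(3,3):P a5@(5,0):R a6@(5,3):P a7@(2,2):R

(5, 0)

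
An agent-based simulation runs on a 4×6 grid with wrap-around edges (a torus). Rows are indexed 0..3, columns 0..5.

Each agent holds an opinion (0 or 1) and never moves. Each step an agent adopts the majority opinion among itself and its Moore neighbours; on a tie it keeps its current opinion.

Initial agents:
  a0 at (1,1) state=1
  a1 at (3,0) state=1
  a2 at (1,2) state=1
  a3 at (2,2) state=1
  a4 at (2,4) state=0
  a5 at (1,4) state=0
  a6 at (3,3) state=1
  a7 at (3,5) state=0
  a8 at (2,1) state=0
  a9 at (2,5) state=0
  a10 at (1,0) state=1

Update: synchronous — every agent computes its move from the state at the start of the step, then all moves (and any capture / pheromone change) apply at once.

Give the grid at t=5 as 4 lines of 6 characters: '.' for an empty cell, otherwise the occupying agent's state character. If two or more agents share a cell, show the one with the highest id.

......
111.0.
.11.00
0..1.0

t=1: a0@(1,1):1 a1@(3,0):0 a2@(1,2):1 a3@(2,2):1 a4@(2,4):0 a5@(1,4):0 a6@(3,3):1 a7@(3,5):0 a8@(2,1):1 a9@(2,5):0 a10@(1,0):1
t=2: (unchanged — steady state)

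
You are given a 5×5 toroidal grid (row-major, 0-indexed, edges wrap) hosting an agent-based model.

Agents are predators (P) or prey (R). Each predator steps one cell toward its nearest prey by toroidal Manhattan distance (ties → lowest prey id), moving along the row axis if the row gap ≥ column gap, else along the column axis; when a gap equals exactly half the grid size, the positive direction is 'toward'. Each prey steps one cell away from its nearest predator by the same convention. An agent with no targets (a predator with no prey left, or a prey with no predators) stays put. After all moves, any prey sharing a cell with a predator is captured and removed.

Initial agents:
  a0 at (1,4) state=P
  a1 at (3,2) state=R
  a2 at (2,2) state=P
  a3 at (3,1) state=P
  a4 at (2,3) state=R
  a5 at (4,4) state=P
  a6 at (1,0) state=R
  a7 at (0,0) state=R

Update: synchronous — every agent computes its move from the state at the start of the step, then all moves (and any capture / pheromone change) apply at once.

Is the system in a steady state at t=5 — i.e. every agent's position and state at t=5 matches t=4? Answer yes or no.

no

t=1: a0@(1,0):P a1@(4,2):R a2@(3,2):P a3@(3,2):P a4@(2,4):R a5@(0,4):P a6@(1,1):R a7@(4,0):R
t=2: a0@(1,1):P a1@(0,2):R a2@(4,2):P a3@(4,2):P a4@(3,4):R a5@(1,4):P a6@(1,2):R a7@(3,0):R
t=3: a0@(1,2):P a2@(0,2):P a3@(0,2):P a4@(4,4):R a5@(2,4):P a6@(1,3):R a7@(4,0):R
t=4: a0@(1,3):P a2@(1,2):P a3@(1,2):P a4@(0,4):R a5@(3,4):P a6@(1,4):R a7@(4,4):R
t=5: a0@(1,4):P a2@(1,3):P a3@(1,3):P a5@(4,4):P a6@(1,0):R a7@(0,4):R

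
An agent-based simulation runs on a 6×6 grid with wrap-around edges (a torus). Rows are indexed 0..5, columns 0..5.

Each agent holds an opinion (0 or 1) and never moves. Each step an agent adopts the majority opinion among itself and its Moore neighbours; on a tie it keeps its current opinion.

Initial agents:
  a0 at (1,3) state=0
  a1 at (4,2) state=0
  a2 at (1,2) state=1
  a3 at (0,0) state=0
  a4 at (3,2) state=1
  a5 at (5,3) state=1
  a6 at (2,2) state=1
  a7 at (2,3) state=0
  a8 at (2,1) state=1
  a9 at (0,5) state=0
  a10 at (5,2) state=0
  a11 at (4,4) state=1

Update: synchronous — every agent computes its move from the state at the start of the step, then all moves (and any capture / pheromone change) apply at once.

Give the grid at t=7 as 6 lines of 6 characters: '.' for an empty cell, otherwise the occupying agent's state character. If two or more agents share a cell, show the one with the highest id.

t=1: a0@(1,3):0 a1@(4,2):0 a2@(1,2):1 a3@(0,0):0 a4@(3,2):1 a5@(5,3):1 a6@(2,2):1 a7@(2,3):1 a8@(2,1):1 a9@(0,5):0 a10@(5,2):0 a11@(4,4):1
t=2: a0@(1,3):1 a1@(4,2):0 a2@(1,2):1 a3@(0,0):0 a4@(3,2):1 a5@(5,3):1 a6@(2,2):1 a7@(2,3):1 a8@(2,1):1 a9@(0,5):0 a10@(5,2):0 a11@(4,4):1
t=3: (unchanged — steady state)

0....0
..11..
.111..
..1...
..0.1.
..01..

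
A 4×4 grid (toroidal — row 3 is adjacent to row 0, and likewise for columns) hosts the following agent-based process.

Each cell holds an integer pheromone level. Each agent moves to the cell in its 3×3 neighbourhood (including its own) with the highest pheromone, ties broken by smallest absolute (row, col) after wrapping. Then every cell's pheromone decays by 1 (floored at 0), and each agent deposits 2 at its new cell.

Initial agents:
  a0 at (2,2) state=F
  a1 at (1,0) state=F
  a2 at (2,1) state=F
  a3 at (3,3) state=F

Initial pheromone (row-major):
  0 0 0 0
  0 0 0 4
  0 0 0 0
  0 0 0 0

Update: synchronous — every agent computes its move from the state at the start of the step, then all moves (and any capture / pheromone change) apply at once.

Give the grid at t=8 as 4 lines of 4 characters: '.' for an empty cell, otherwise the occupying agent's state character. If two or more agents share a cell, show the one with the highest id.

....
...F
....
....

t=1: a0@(1,3) a1@(1,3) a2@(1,0) a3@(0,0) | pheromone: 2 0 0 0 / 2 0 0 7 / 0 0 0 0 / 0 0 0 0
t=2: a0@(1,3) a1@(1,3) a2@(1,3) a3@(1,3) | pheromone: 1 0 0 0 / 1 0 0 14 / 0 0 0 0 / 0 0 0 0
t=3: a0@(1,3) a1@(1,3) a2@(1,3) a3@(1,3) | pheromone: 0 0 0 0 / 0 0 0 21 / 0 0 0 0 / 0 0 0 0
t=4: a0@(1,3) a1@(1,3) a2@(1,3) a3@(1,3) | pheromone: 0 0 0 0 / 0 0 0 28 / 0 0 0 0 / 0 0 0 0
t=5: a0@(1,3) a1@(1,3) a2@(1,3) a3@(1,3) | pheromone: 0 0 0 0 / 0 0 0 35 / 0 0 0 0 / 0 0 0 0
t=6: a0@(1,3) a1@(1,3) a2@(1,3) a3@(1,3) | pheromone: 0 0 0 0 / 0 0 0 42 / 0 0 0 0 / 0 0 0 0
t=7: a0@(1,3) a1@(1,3) a2@(1,3) a3@(1,3) | pheromone: 0 0 0 0 / 0 0 0 49 / 0 0 0 0 / 0 0 0 0
t=8: a0@(1,3) a1@(1,3) a2@(1,3) a3@(1,3) | pheromone: 0 0 0 0 / 0 0 0 56 / 0 0 0 0 / 0 0 0 0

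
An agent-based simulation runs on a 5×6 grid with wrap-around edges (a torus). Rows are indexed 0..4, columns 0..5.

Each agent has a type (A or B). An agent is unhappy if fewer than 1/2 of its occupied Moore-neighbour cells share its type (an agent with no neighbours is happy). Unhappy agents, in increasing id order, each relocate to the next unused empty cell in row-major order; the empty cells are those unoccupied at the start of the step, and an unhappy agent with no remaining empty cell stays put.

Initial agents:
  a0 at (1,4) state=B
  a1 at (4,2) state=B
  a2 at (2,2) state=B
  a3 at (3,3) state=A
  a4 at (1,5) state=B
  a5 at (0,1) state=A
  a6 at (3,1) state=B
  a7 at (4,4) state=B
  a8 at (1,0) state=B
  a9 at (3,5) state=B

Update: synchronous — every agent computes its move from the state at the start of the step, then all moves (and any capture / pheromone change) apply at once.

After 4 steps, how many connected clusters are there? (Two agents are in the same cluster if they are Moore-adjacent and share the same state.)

4

t=1: a0@(1,4):B a1@(0,0):B a2@(2,2):B a3@(0,2):A a4@(1,5):B a5@(0,3):A a6@(3,1):B a7@(4,4):B a8@(1,0):B a9@(3,5):B
t=2: a0@(1,4):B a1@(0,0):B a2@(2,2):B a3@(0,2):A a4@(1,5):B a5@(0,1):A a6@(3,1):B a7@(4,4):B a8@(1,0):B a9@(3,5):B
t=3: a0@(1,4):B a1@(0,0):B a2@(2,2):B a3@(0,2):A a4@(1,5):B a5@(0,3):A a6@(3,1):B a7@(4,4):B a8@(1,0):B a9@(3,5):B
t=4: a0@(1,4):B a1@(0,0):B a2@(2,2):B a3@(0,2):A a4@(1,5):B a5@(0,1):A a6@(3,1):B a7@(4,4):B a8@(1,0):B a9@(3,5):B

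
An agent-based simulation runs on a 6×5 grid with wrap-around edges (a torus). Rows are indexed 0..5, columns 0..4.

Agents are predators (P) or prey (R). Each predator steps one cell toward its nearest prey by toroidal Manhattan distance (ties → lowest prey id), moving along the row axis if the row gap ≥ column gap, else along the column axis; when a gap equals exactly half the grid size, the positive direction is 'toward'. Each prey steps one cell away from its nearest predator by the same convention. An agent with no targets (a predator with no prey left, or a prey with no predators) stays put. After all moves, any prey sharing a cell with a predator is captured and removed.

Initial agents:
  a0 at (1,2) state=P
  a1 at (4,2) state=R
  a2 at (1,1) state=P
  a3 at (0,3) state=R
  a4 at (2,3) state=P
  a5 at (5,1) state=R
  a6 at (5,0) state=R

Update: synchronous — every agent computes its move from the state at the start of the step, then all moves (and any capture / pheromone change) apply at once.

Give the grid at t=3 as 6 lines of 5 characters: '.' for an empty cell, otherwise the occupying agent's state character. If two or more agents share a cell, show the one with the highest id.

.....
..R..
RR...
...R.
.PP..
...P.

t=1: a0@(0,2):P a1@(3,2):R a2@(0,1):P a3@(5,3):R a4@(1,3):P a5@(4,1):R a6@(4,0):R
t=2: a0@(5,2):P a1@(2,2):R a2@(5,1):P a3@(4,3):R a4@(0,3):P a5@(3,1):R a6@(3,0):R
t=3: a0@(4,2):P a1@(1,2):R a2@(4,1):P a3@(3,3):R a4@(5,3):P a5@(2,1):R a6@(2,0):R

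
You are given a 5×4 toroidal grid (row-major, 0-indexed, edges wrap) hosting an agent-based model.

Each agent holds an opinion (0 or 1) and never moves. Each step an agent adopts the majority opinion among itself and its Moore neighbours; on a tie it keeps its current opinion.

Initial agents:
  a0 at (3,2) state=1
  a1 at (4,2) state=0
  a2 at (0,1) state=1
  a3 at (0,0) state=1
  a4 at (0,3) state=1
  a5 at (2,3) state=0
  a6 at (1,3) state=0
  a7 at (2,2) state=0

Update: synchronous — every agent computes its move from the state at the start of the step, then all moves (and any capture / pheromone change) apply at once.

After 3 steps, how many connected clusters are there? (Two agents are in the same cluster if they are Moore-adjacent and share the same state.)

t=1: a0@(3,2):0 a1@(4,2):1 a2@(0,1):1 a3@(0,0):1 a4@(0,3):1 a5@(2,3):0 a6@(1,3):0 a7@(2,2):0
t=2: (unchanged — steady state)

2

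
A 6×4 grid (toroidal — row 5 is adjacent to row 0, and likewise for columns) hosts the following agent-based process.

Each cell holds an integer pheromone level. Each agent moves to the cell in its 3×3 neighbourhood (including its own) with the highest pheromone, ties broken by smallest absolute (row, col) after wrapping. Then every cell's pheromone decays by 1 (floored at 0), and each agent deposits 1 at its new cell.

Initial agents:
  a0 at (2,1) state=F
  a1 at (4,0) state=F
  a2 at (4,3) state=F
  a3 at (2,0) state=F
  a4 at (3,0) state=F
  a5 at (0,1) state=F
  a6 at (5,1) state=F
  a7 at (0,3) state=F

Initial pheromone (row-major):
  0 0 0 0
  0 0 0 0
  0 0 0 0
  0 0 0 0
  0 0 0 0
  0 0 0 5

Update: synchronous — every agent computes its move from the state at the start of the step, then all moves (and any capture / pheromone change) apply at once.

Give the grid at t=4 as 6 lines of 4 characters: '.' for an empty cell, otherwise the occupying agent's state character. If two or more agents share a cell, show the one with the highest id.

....
....
....
....
....
...F

t=1: a0@(1,0) a1@(5,3) a2@(5,3) a3@(1,0) a4@(2,0) a5@(0,0) a6@(0,0) a7@(5,3) | pheromone: 2 0 0 0 / 2 0 0 0 / 1 0 0 0 / 0 0 0 0 / 0 0 0 0 / 0 0 0 7
t=2: a0@(0,0) a1@(5,3) a2@(5,3) a3@(0,0) a4@(1,0) a5@(5,3) a6@(5,3) a7@(5,3) | pheromone: 3 0 0 0 / 2 0 0 0 / 0 0 0 0 / 0 0 0 0 / 0 0 0 0 / 0 0 0 11
t=3: a0@(5,3) a1@(5,3) a2@(5,3) a3@(5,3) a4@(0,0) a5@(5,3) a6@(5,3) a7@(5,3) | pheromone: 3 0 0 0 / 1 0 0 0 / 0 0 0 0 / 0 0 0 0 / 0 0 0 0 / 0 0 0 17
t=4: a0@(5,3) a1@(5,3) a2@(5,3) a3@(5,3) a4@(5,3) a5@(5,3) a6@(5,3) a7@(5,3) | pheromone: 2 0 0 0 / 0 0 0 0 / 0 0 0 0 / 0 0 0 0 / 0 0 0 0 / 0 0 0 24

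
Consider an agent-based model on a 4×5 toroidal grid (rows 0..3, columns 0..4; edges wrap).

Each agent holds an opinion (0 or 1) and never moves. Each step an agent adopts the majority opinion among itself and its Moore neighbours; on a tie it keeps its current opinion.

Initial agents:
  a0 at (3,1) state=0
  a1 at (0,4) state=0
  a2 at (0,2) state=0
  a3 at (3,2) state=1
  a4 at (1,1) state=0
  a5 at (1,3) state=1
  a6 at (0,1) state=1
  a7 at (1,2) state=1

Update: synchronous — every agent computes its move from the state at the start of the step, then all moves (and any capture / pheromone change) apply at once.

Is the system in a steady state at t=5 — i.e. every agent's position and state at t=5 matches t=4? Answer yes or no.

t=1: a0@(3,1):0 a1@(0,4):0 a2@(0,2):1 a3@(3,2):1 a4@(1,1):0 a5@(1,3):1 a6@(0,1):1 a7@(1,2):1
t=2: a0@(3,1):1 a1@(0,4):0 a2@(0,2):1 a3@(3,2):1 a4@(1,1):1 a5@(1,3):1 a6@(0,1):1 a7@(1,2):1
t=3: (unchanged — steady state)

yes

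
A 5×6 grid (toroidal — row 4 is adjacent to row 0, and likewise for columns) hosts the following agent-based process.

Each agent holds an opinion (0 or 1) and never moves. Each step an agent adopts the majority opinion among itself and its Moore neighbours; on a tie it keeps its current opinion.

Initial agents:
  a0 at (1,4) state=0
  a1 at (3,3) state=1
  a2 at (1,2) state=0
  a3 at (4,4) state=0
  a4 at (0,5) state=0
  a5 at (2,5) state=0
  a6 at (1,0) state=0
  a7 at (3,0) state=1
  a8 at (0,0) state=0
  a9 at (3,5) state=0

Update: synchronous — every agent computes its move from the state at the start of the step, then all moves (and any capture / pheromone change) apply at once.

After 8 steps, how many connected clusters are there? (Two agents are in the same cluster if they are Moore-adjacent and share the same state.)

t=1: a0@(1,4):0 a1@(3,3):1 a2@(1,2):0 a3@(4,4):0 a4@(0,5):0 a5@(2,5):0 a6@(1,0):0 a7@(3,0):0 a8@(0,0):0 a9@(3,5):0
t=2: (unchanged — steady state)

3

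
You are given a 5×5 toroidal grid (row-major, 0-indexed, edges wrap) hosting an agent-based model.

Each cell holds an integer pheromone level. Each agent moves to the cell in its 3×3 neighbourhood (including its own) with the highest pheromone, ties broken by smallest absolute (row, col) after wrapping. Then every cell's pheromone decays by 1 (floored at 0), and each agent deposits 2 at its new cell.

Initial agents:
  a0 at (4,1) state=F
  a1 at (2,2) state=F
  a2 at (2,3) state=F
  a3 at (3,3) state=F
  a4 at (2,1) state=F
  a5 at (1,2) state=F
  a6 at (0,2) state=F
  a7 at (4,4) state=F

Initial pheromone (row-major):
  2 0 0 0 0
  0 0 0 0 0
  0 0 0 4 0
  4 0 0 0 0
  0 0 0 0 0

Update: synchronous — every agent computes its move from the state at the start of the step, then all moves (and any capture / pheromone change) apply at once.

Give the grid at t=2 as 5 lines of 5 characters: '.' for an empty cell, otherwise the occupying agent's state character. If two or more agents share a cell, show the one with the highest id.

t=1: a0@(3,0) a1@(2,3) a2@(2,3) a3@(2,3) a4@(3,0) a5@(2,3) a6@(0,1) a7@(3,0) | pheromone: 1 2 0 0 0 / 0 0 0 0 0 / 0 0 0 11 0 / 9 0 0 0 0 / 0 0 0 0 0
t=2: a0@(3,0) a1@(2,3) a2@(2,3) a3@(2,3) a4@(3,0) a5@(2,3) a6@(0,1) a7@(3,0) | pheromone: 0 3 0 0 0 / 0 0 0 0 0 / 0 0 0 18 0 / 14 0 0 0 0 / 0 0 0 0 0

.F...
.....
...F.
F....
.....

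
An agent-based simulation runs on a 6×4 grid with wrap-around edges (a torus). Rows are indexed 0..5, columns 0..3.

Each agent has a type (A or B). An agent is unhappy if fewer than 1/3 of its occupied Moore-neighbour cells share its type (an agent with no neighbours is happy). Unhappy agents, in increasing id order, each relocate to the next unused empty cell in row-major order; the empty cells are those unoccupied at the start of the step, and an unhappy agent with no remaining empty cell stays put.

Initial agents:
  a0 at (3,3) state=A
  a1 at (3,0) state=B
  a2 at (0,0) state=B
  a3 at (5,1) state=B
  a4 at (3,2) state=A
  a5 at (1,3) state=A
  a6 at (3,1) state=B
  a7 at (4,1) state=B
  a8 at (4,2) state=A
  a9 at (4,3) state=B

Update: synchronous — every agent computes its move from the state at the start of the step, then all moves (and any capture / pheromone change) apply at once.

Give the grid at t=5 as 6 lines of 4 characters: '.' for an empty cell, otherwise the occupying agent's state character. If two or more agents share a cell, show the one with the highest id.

BAB.
....
....
BBAA
.BA.
.B..

t=1: a0@(3,3):A a1@(3,0):B a2@(0,0):B a3@(5,1):B a4@(3,2):A a5@(0,1):A a6@(3,1):B a7@(4,1):B a8@(4,2):A a9@(0,2):B
t=2: a0@(3,3):A a1@(3,0):B a2@(0,0):B a3@(5,1):B a4@(3,2):A a5@(0,3):A a6@(3,1):B a7@(4,1):B a8@(4,2):A a9@(0,2):B
t=3: a0@(3,3):A a1@(3,0):B a2@(0,0):B a3@(5,1):B a4@(3,2):A a5@(0,1):A a6@(3,1):B a7@(4,1):B a8@(4,2):A a9@(0,2):B
t=4: a0@(3,3):A a1@(3,0):B a2@(0,0):B a3@(5,1):B a4@(3,2):A a5@(0,3):A a6@(3,1):B a7@(4,1):B a8@(4,2):A a9@(0,2):B
t=5: a0@(3,3):A a1@(3,0):B a2@(0,0):B a3@(5,1):B a4@(3,2):A a5@(0,1):A a6@(3,1):B a7@(4,1):B a8@(4,2):A a9@(0,2):B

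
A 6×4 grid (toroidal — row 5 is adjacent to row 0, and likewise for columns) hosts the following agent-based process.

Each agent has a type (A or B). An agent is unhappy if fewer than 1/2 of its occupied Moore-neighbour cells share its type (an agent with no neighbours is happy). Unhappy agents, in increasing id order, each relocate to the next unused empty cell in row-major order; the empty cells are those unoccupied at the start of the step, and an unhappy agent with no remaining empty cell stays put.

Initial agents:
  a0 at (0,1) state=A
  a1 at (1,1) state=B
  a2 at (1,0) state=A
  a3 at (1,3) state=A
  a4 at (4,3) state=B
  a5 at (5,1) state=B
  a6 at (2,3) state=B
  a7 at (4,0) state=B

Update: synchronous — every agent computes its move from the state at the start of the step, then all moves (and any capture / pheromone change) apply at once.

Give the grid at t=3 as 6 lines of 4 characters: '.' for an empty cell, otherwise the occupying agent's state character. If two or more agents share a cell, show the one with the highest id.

t=1: a0@(0,0):A a1@(0,2):B a2@(1,0):A a3@(1,3):A a4@(4,3):B a5@(5,1):B a6@(0,3):B a7@(4,0):B
t=2: a0@(0,0):A a1@(0,2):B a2@(1,0):A a3@(1,3):A a4@(4,3):B a5@(5,1):B a6@(0,1):B a7@(4,0):B
t=3: (unchanged — steady state)

ABB.
A..A
....
....
B..B
.B..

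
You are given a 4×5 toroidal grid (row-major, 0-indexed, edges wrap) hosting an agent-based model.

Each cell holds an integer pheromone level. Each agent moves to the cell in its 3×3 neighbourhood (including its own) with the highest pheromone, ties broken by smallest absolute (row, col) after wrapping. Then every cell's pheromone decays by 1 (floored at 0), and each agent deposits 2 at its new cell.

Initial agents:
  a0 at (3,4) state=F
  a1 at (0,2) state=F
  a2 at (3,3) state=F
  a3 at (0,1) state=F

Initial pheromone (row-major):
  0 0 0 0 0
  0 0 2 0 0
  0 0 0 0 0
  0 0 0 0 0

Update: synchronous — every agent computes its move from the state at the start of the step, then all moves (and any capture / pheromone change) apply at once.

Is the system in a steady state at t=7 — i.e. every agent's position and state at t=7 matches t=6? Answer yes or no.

t=1: a0@(0,0) a1@(1,2) a2@(0,2) a3@(1,2) | pheromone: 2 0 2 0 0 / 0 0 5 0 0 / 0 0 0 0 0 / 0 0 0 0 0
t=2: a0@(0,0) a1@(1,2) a2@(1,2) a3@(1,2) | pheromone: 3 0 1 0 0 / 0 0 10 0 0 / 0 0 0 0 0 / 0 0 0 0 0
t=3: a0@(0,0) a1@(1,2) a2@(1,2) a3@(1,2) | pheromone: 4 0 0 0 0 / 0 0 15 0 0 / 0 0 0 0 0 / 0 0 0 0 0
t=4: a0@(0,0) a1@(1,2) a2@(1,2) a3@(1,2) | pheromone: 5 0 0 0 0 / 0 0 20 0 0 / 0 0 0 0 0 / 0 0 0 0 0
t=5: a0@(0,0) a1@(1,2) a2@(1,2) a3@(1,2) | pheromone: 6 0 0 0 0 / 0 0 25 0 0 / 0 0 0 0 0 / 0 0 0 0 0
t=6: a0@(0,0) a1@(1,2) a2@(1,2) a3@(1,2) | pheromone: 7 0 0 0 0 / 0 0 30 0 0 / 0 0 0 0 0 / 0 0 0 0 0
t=7: a0@(0,0) a1@(1,2) a2@(1,2) a3@(1,2) | pheromone: 8 0 0 0 0 / 0 0 35 0 0 / 0 0 0 0 0 / 0 0 0 0 0

yes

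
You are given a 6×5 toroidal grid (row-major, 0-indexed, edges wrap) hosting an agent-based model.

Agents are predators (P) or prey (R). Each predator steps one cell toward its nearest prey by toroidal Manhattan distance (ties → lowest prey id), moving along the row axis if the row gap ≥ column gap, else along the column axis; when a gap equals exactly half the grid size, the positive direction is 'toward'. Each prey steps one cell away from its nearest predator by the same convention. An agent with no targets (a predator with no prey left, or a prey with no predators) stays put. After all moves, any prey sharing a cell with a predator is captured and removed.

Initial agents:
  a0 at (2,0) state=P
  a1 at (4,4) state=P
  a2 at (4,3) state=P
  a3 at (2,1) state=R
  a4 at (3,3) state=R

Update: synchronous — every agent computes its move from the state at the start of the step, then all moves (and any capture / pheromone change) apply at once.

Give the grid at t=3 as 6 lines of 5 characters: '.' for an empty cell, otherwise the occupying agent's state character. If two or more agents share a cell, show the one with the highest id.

t=1: a0@(2,1):P a1@(3,4):P a2@(3,3):P a3@(2,2):R a4@(2,3):R
t=2: a0@(2,2):P a1@(2,4):P a2@(2,3):P a4@(1,3):R
t=3: a0@(1,2):P a1@(1,4):P a2@(1,3):P a4@(0,3):R

...R.
..PPP
.....
.....
.....
.....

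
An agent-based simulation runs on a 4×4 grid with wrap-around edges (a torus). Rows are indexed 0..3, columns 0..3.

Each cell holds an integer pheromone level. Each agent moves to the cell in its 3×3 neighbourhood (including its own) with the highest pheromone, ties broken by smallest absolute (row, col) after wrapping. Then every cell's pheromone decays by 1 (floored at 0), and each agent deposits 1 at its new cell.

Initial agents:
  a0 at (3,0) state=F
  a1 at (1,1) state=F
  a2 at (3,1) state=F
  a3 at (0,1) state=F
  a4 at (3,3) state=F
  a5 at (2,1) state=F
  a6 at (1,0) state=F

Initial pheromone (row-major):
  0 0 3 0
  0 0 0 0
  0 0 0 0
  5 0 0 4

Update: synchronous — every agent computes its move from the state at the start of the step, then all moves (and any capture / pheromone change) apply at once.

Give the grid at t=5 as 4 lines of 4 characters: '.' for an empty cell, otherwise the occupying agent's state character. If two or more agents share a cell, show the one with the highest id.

t=1: a0@(3,0) a1@(0,2) a2@(3,0) a3@(3,0) a4@(3,0) a5@(3,0) a6@(0,0) | pheromone: 1 0 3 0 / 0 0 0 0 / 0 0 0 0 / 9 0 0 3
t=2: a0@(3,0) a1@(0,2) a2@(3,0) a3@(3,0) a4@(3,0) a5@(3,0) a6@(3,0) | pheromone: 0 0 3 0 / 0 0 0 0 / 0 0 0 0 / 14 0 0 2
t=3: a0@(3,0) a1@(0,2) a2@(3,0) a3@(3,0) a4@(3,0) a5@(3,0) a6@(3,0) | pheromone: 0 0 3 0 / 0 0 0 0 / 0 0 0 0 / 19 0 0 1
t=4: a0@(3,0) a1@(0,2) a2@(3,0) a3@(3,0) a4@(3,0) a5@(3,0) a6@(3,0) | pheromone: 0 0 3 0 / 0 0 0 0 / 0 0 0 0 / 24 0 0 0
t=5: a0@(3,0) a1@(0,2) a2@(3,0) a3@(3,0) a4@(3,0) a5@(3,0) a6@(3,0) | pheromone: 0 0 3 0 / 0 0 0 0 / 0 0 0 0 / 29 0 0 0

..F.
....
....
F...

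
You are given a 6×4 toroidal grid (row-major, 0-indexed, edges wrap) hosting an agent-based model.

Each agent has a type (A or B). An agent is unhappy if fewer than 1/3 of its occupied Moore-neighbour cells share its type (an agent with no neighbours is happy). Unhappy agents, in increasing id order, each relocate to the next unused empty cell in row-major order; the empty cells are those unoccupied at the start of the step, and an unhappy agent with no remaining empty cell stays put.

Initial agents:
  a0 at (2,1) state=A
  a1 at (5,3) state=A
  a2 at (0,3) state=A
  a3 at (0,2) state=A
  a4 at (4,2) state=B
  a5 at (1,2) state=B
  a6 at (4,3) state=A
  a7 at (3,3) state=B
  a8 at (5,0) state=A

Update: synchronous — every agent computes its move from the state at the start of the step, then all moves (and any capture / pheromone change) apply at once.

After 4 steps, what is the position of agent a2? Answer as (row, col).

(0, 3)

t=1: a0@(0,0):A a1@(5,3):A a2@(0,3):A a3@(0,2):A a4@(4,2):B a5@(0,1):B a6@(4,3):A a7@(3,3):B a8@(5,0):A
t=2: a0@(0,0):A a1@(5,3):A a2@(0,3):A a3@(0,2):A a4@(4,2):B a5@(1,0):B a6@(4,3):A a7@(3,3):B a8@(5,0):A
t=3: a0@(0,0):A a1@(5,3):A a2@(0,3):A a3@(0,2):A a4@(4,2):B a5@(0,1):B a6@(4,3):A a7@(3,3):B a8@(5,0):A
t=4: a0@(0,0):A a1@(5,3):A a2@(0,3):A a3@(0,2):A a4@(4,2):B a5@(1,0):B a6@(4,3):A a7@(3,3):B a8@(5,0):A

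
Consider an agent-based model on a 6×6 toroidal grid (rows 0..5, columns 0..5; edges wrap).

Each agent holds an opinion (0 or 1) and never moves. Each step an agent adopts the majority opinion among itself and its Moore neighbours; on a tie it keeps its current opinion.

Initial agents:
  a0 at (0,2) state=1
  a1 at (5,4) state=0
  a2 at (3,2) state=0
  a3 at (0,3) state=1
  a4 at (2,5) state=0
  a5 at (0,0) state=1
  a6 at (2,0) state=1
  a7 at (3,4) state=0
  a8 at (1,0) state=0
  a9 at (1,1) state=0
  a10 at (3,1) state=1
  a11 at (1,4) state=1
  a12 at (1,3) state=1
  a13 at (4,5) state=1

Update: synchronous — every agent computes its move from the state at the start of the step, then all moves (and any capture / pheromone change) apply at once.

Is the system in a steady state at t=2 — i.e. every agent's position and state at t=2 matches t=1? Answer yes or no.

no

t=1: a0@(0,2):1 a1@(5,4):1 a2@(3,2):0 a3@(0,3):1 a4@(2,5):0 a5@(0,0):0 a6@(2,0):0 a7@(3,4):0 a8@(1,0):0 a9@(1,1):1 a10@(3,1):1 a11@(1,4):1 a12@(1,3):1 a13@(4,5):0
t=2: a0@(0,2):1 a1@(5,4):1 a2@(3,2):0 a3@(0,3):1 a4@(2,5):0 a5@(0,0):0 a6@(2,0):0 a7@(3,4):0 a8@(1,0):0 a9@(1,1):0 a10@(3,1):0 a11@(1,4):1 a12@(1,3):1 a13@(4,5):0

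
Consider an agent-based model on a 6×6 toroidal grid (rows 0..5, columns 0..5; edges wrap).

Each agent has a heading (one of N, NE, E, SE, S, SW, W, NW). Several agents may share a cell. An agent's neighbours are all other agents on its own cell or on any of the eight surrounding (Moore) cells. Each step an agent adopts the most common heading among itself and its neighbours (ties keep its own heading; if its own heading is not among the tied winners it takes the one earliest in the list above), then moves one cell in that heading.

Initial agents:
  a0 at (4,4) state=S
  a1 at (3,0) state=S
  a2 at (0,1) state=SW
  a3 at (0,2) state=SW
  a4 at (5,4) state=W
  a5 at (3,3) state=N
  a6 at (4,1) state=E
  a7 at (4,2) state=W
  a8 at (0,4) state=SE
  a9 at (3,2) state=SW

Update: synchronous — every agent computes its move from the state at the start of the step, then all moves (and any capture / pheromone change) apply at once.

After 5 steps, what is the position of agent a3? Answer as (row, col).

t=1: a0@(5,4):S a1@(4,0):S a2@(1,0):SW a3@(1,1):SW a4@(5,3):W a5@(2,3):N a6@(4,2):E a7@(4,1):W a8@(1,5):SE a9@(4,1):SW
t=2: a0@(0,4):S a1@(5,0):S a2@(2,5):SW a3@(2,0):SW a4@(5,2):W a5@(1,3):N a6@(4,1):W a7@(4,0):W a8@(2,0):SE a9@(5,0):SW
t=3: a0@(1,4):S a1@(5,5):W a2@(3,4):SW a3@(3,5):SW a4@(5,1):W a5@(0,3):N a6@(4,0):W a7@(4,5):W a8@(3,5):SW a9@(5,5):W
t=4: a0@(2,4):S a1@(5,4):W a2@(4,3):SW a3@(4,4):SW a4@(5,0):W a5@(5,3):N a6@(4,5):W a7@(4,4):W a8@(4,4):SW a9@(5,4):W
t=5: a0@(3,4):S a1@(5,3):W a2@(5,2):SW a3@(4,3):W a4@(5,5):W a5@(0,2):SW a6@(4,4):W a7@(4,3):W a8@(4,3):W a9@(5,3):W

(4, 3)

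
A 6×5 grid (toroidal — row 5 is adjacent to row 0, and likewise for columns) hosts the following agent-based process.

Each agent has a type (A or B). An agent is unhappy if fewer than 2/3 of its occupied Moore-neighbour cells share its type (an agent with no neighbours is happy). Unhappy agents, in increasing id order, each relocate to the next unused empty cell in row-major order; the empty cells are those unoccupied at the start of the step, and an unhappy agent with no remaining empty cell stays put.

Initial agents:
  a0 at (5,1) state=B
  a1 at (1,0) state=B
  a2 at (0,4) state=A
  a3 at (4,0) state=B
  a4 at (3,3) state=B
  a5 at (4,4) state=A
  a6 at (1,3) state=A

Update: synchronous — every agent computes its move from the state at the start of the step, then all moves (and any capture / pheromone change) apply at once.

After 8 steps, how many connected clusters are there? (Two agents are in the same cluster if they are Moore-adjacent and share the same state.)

t=1: a0@(5,1):B a1@(0,0):B a2@(0,1):A a3@(0,2):B a4@(0,3):B a5@(1,1):A a6@(1,3):A
t=2: a0@(5,1):B a1@(0,4):B a2@(1,0):A a3@(1,2):B a4@(1,4):B a5@(2,0):A a6@(2,1):A
t=3: a0@(5,1):B a1@(0,0):B a2@(0,1):A a3@(0,2):B a4@(0,3):B a5@(2,0):A a6@(2,1):A
t=4: a0@(5,1):B a1@(0,4):B a2@(1,0):A a3@(0,2):B a4@(0,3):B a5@(2,0):A a6@(2,1):A
t=5: a0@(5,1):B a1@(0,0):B a2@(1,0):A a3@(0,2):B a4@(0,3):B a5@(2,0):A a6@(2,1):A
t=6: a0@(5,1):B a1@(0,1):B a2@(1,0):A a3@(0,2):B a4@(0,3):B a5@(2,0):A a6@(2,1):A
t=7: (unchanged — steady state)

2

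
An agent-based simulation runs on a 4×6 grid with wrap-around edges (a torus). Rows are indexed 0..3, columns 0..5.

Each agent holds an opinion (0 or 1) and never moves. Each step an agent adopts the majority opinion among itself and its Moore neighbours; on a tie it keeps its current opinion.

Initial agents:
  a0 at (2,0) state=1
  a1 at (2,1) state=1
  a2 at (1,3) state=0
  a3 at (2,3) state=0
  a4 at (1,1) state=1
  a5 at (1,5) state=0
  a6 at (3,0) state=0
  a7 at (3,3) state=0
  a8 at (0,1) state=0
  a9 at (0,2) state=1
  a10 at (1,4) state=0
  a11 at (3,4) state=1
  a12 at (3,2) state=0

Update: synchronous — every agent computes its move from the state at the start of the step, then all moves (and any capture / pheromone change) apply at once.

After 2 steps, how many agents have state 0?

10

t=1: a0@(2,0):1 a1@(2,1):1 a2@(1,3):0 a3@(2,3):0 a4@(1,1):1 a5@(1,5):0 a6@(3,0):0 a7@(3,3):0 a8@(0,1):0 a9@(0,2):0 a10@(1,4):0 a11@(3,4):0 a12@(3,2):0
t=2: (unchanged — steady state)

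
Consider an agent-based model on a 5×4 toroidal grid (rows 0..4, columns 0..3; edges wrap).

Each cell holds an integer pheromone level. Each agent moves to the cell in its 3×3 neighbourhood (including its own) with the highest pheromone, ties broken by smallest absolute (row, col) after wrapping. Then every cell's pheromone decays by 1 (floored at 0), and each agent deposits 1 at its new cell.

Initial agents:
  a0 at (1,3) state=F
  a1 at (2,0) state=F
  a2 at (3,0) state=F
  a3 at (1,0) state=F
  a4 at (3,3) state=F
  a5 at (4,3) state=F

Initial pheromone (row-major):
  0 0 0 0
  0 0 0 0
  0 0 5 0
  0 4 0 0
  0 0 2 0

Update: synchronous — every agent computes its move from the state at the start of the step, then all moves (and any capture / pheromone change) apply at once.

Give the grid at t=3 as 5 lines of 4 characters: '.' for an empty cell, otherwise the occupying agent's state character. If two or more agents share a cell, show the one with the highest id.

F...
....
..F.
....
....

t=1: a0@(2,2) a1@(3,1) a2@(3,1) a3@(0,0) a4@(2,2) a5@(4,2) | pheromone: 1 0 0 0 / 0 0 0 0 / 0 0 6 0 / 0 5 0 0 / 0 0 2 0
t=2: a0@(2,2) a1@(2,2) a2@(2,2) a3@(0,0) a4@(2,2) a5@(3,1) | pheromone: 1 0 0 0 / 0 0 0 0 / 0 0 9 0 / 0 5 0 0 / 0 0 1 0
t=3: a0@(2,2) a1@(2,2) a2@(2,2) a3@(0,0) a4@(2,2) a5@(2,2) | pheromone: 1 0 0 0 / 0 0 0 0 / 0 0 13 0 / 0 4 0 0 / 0 0 0 0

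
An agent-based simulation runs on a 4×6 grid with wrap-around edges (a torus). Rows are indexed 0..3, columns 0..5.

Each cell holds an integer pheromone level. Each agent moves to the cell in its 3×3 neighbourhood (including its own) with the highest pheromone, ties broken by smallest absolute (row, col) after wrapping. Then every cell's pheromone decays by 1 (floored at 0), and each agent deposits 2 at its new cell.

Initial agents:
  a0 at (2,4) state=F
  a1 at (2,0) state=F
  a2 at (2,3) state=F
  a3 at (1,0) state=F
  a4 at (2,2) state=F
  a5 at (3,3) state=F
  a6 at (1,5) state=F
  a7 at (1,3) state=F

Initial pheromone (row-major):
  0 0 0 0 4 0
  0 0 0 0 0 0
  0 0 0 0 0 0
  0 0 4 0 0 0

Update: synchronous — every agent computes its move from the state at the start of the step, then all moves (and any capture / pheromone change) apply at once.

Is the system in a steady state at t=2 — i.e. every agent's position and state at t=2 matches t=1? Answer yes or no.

t=1: a0@(1,3) a1@(1,0) a2@(3,2) a3@(0,0) a4@(3,2) a5@(0,4) a6@(0,4) a7@(0,4) | pheromone: 2 0 0 0 9 0 / 2 0 0 2 0 0 / 0 0 0 0 0 0 / 0 0 7 0 0 0
t=2: a0@(0,4) a1@(0,0) a2@(3,2) a3@(0,0) a4@(3,2) a5@(0,4) a6@(0,4) a7@(0,4) | pheromone: 5 0 0 0 16 0 / 1 0 0 1 0 0 / 0 0 0 0 0 0 / 0 0 10 0 0 0

no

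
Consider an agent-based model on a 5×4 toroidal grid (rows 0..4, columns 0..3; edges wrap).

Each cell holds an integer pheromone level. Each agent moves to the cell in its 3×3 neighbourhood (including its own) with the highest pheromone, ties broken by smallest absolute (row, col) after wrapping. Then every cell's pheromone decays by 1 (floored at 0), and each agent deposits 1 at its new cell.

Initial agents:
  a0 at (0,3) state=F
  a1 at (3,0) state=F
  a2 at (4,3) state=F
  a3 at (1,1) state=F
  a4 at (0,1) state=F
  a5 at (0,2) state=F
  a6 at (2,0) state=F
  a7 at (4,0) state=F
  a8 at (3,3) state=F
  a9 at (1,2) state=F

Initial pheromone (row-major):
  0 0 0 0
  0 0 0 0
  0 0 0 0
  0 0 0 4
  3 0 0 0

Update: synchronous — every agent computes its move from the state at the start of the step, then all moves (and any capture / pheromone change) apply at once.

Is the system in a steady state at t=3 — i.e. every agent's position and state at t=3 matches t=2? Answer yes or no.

no

t=1: a0@(4,0) a1@(3,3) a2@(3,3) a3@(0,0) a4@(4,0) a5@(0,1) a6@(3,3) a7@(3,3) a8@(3,3) a9@(0,1) | pheromone: 1 2 0 0 / 0 0 0 0 / 0 0 0 0 / 0 0 0 8 / 4 0 0 0
t=2: a0@(3,3) a1@(3,3) a2@(3,3) a3@(4,0) a4@(3,3) a5@(4,0) a6@(3,3) a7@(3,3) a8@(3,3) a9@(4,0) | pheromone: 0 1 0 0 / 0 0 0 0 / 0 0 0 0 / 0 0 0 14 / 6 0 0 0
t=3: a0@(3,3) a1@(3,3) a2@(3,3) a3@(3,3) a4@(3,3) a5@(3,3) a6@(3,3) a7@(3,3) a8@(3,3) a9@(3,3) | pheromone: 0 0 0 0 / 0 0 0 0 / 0 0 0 0 / 0 0 0 23 / 5 0 0 0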